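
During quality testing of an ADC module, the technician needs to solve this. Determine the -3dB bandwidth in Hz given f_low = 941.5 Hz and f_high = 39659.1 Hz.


Bandwidth is the difference of -3dB frequencies:
BW = f_high - f_low
   = 39659.1 - 941.5
   = 38717.6 Hz

38717.6 Hz


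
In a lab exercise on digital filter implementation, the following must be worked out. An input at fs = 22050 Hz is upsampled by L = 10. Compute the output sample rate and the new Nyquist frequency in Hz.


Step 1 — output sample rate after interpolation by L:
fs_out = L * fs_in = 10 * 22050 = 220500 Hz

Step 2 — Nyquist frequency of the output stream:
f_Nyq = fs_out / 2 = 220500 / 2 = 110250.0 Hz

fs_out = 220500 Hz; f_Nyquist = 110250.0 Hz


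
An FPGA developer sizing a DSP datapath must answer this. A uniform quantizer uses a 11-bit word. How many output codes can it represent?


Number of quantization levels = 2^N
= 2^11
= 2048

2048


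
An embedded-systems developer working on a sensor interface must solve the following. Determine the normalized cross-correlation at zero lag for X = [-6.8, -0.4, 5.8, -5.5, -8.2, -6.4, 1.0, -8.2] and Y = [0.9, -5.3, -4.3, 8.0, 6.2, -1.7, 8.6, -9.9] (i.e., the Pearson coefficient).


Pearson correlation coefficient (population):
r = cov(X,Y) / (std(X) * std(Y))
Mean X = -3.5875, Mean Y = 0.3125
Cov(X,Y) = -1.768906
Std(X) = 4.792817, Std(Y) = 6.363065
r = -0.058

-0.058


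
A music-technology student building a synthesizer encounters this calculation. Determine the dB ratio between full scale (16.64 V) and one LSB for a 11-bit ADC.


Dynamic range from full-scale to LSB:
V_min = V_max / 2^bits = 16.64 / 2^11
DR = 20 * log10(V_max / V_min)
   = 20 * log10(2^11)
   = 20 * 11 * log10(2)
   = 66.23 dB

66.23 dB


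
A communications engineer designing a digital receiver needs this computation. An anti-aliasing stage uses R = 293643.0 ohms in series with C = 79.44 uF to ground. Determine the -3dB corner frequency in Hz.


Cutoff frequency of a first-order RC filter:
fc = 1 / (2 * pi * R * C)
C = 79.44 uF = 7.944e-05 F
fc = 1 / (2 * pi * 293643.0 * 7.944e-05)
   = 1 / 146.56786315792
   = 0.006823 Hz

0.006823 Hz


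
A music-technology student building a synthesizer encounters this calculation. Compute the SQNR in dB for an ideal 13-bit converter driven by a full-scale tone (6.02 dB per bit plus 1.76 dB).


Theoretical SNR for a full-scale sinusoid:
SNR = 6.02 * N + 1.76
    = 6.02 * 13 + 1.76
    = 78.26 + 1.76
    = 80.02 dB

80.02 dB


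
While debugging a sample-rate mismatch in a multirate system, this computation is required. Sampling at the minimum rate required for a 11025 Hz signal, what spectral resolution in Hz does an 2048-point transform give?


Step 1 — Nyquist sampling rate:
fs = 2 * fmax = 2 * 11025 = 22050 Hz

Step 2 — DFT bin spacing:
df = fs / N = 22050 / 2048 = 10.7666 Hz

10.7666 Hz


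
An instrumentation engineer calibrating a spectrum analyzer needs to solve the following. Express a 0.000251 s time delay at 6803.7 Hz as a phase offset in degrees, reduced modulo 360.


Phase shift from frequency and time delay:
phi = 360 * f * t_delay
    = 360 * 6803.7 * 0.000251
    = 614.78 degrees
    mod 360 = 254.78 degrees

254.78 degrees


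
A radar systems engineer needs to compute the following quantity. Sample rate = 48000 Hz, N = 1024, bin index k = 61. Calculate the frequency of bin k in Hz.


Frequency of DFT bin k:
f_k = k * fs / N
    = 61 * 48000 / 1024
    = 2928000 / 1024
    = 2859.375 Hz

2859.375 Hz


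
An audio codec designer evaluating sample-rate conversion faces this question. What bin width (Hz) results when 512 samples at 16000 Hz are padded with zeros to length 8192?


Frequency resolution after zero-padding:
N_padded = 512 * 16 = 8192
df = fs / N_padded
   = 16000 / 8192
   = 1.9531 Hz

1.9531 Hz


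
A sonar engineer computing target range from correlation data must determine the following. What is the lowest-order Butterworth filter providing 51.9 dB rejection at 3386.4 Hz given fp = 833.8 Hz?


Butterworth filter order formula:
n = log10(10^(A/10) - 1) / (2 * log10(f_stop/f_pass))
10^(51.9/10) - 1 = 154880.6619
f_stop/f_pass = 3386.4 / 833.8 = 4.0614
n = 4.2633 -> ceil = 5

5


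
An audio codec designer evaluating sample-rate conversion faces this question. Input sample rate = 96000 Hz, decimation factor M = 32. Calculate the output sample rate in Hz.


Decimation reduces the sample rate:
fs_out = fs_in / M
       = 96000 / 32
       = 3000.0 Hz

3000.0 Hz


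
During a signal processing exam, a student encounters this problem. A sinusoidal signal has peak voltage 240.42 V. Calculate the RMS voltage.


RMS voltage for a sinusoidal waveform:
V_rms = V_peak / sqrt(2)
      = 240.42 / 1.414214
      = 170.003 V

170.003 V


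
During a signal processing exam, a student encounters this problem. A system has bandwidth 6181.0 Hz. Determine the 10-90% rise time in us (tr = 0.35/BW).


Rise time from bandwidth relationship:
tr = 0.35 / BW
   = 0.35 / 6181.0
   = 5.662514156e-05 s
   = 56.6251 us

56.6251 us


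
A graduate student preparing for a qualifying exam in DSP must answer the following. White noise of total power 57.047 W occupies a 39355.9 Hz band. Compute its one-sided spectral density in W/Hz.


Power spectral density:
PSD = P / BW
    = 57.047 / 39355.9
    = 0.00144952 W/Hz

0.00144952 W/Hz


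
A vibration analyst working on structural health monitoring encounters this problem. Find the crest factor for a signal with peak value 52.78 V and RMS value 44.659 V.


Crest factor is the ratio of peak to RMS:
CF = V_peak / V_rms
   = 52.78 / 44.659
   = 1.1818

1.1818


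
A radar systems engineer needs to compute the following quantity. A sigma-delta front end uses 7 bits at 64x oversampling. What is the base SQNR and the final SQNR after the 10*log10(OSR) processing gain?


Step 1 — baseline SQNR at Nyquist:
SQNR_base = 6.02*N + 1.76
          = 6.02*7 + 1.76
          = 43.9 dB

Step 2 — oversampling processing gain:
G = 10*log10(OSR) = 10*log10(64) = 18.06 dB

Step 3 — total:
SQNR_total = 43.9 + 18.06 = 61.96 dB

Base SQNR = 43.9 dB; oversampled SQNR = 61.96 dB


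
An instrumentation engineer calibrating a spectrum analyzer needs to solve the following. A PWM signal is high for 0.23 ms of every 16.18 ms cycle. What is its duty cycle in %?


Duty cycle as a percentage:
DC = (t_on / T) * 100
   = (0.23 / 16.18) * 100
   = 0.014215 * 100
   = 1.42 %

1.42 %


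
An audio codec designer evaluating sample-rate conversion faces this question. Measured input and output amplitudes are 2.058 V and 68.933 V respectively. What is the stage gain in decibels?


Voltage gain in dB:
G = 20 * log10(Vout / Vin)
  = 20 * log10(68.933 / 2.058)
  = 20 * log10(33.495141)
  = 20 * 1.524982
  = 30.5 dB

30.5 dB


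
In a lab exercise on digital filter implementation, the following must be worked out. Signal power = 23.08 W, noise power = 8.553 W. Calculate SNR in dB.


SNR in decibels:
SNR = 10 * log10(Ps / Pn)
    = 10 * log10(23.08 / 8.553)
    = 10 * log10(2.6985)
    = 10 * 0.4311
    = 4.31 dB

4.31 dB


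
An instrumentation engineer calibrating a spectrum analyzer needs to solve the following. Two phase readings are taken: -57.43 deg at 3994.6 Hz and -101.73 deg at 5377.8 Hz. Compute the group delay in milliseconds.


Group delay from phase difference:
tau = -d(phi)/d(omega)
d(phi) = -44.3 deg = -0.773181 rad
d(omega) = 2*pi*(5377.8 - 3994.6) = 8690.9019 rad/s
tau = -(-0.773181) / 8690.9019
    = 0.089 ms

0.089 ms


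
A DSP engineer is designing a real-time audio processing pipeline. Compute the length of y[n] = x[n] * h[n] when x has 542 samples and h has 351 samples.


Linear convolution output length:
L = N + M - 1
  = 542 + 351 - 1
  = 892 samples

892


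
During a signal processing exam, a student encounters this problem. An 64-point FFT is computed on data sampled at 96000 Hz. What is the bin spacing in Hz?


DFT frequency resolution:
df = fs / N
   = 96000 / 64
   = 1500.0 Hz

1500.0 Hz


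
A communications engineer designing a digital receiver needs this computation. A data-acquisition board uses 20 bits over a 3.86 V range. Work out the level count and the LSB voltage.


Step 1 — number of quantization levels:
L = 2^N = 2^20 = 1048576

Step 2 — LSB step size:
delta = Vfs / L
      = 3.86 / 1048576
      = 3.68e-06 V

Levels = 1048576; step size = 3.68e-06 V


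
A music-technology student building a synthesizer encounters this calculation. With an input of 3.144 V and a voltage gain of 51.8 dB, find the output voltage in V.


Output voltage from dB gain:
V_out = V_in * 10^(gain_dB / 20)
      = 3.144 * 10^(51.8 / 20)
      = 3.144 * 389.045145
      = 1223.1579 V

1223.1579 V


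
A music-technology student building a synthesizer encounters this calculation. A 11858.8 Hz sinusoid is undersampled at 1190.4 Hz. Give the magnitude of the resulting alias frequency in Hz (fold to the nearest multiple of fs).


Compute the nearest integer multiple of fs to the signal:
n = round(11858.8 / 1190.4) = 10
f_alias = |11858.8 - 10 * 1190.4|
        = |11858.8 - 11904.0|
        = 45.2 Hz

45.2


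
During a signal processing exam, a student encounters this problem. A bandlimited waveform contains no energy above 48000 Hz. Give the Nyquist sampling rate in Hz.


The Nyquist rate is twice the maximum frequency component.
fs_min = 2 * fmax
      = 2 * 48000
      = 96000 Hz

96000


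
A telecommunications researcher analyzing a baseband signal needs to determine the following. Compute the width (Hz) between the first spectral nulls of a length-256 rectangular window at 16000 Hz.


Main lobe width for a rectangular window:
Width = 2 * fs / N
      = 2 * 16000 / 256
      = 32000 / 256
      = 125.0 Hz

125.0 Hz


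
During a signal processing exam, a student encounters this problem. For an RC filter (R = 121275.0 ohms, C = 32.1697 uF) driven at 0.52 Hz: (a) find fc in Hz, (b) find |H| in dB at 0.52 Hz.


Step 1 — cutoff frequency:
fc = 1 / (2*pi*R*C)
C = 32.1697 uF = 3.21697e-05 F
fc = 1 / (2*pi*121275.0*3.21697e-05)
   = 0.0407945 Hz

Step 2 — magnitude at f = 0.52 Hz:
|H(f)| = 1 / sqrt(1 + (f/fc)^2)
f/fc = 0.52 / 0.0407945 = 12.746816
|H| = 1 / sqrt(1 + 162.481318) = 0.0782107
|H|_dB = 20*log10(0.0782107) = -22.13 dB

fc = 0.0407945 Hz; |H(0.52 Hz)| = -22.13 dB


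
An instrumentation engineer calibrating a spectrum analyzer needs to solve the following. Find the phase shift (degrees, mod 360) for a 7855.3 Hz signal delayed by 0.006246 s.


Phase shift from frequency and time delay:
phi = 360 * f * t_delay
    = 360 * 7855.3 * 0.006246
    = 17663.11 degrees
    mod 360 = 23.11 degrees

23.11 degrees


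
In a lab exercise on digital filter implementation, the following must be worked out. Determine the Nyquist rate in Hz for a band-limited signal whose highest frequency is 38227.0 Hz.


The Nyquist rate is twice the maximum frequency component.
fs_min = 2 * fmax
      = 2 * 38227.0
      = 76454.0 Hz

76454.0


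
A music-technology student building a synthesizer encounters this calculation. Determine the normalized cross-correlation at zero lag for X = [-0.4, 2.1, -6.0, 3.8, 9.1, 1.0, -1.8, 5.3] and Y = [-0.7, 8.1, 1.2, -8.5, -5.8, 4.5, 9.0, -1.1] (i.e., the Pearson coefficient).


Pearson correlation coefficient (population):
r = cov(X,Y) / (std(X) * std(Y))
Mean X = 1.6375, Mean Y = 0.8375
Cov(X,Y) = -12.936406
Std(X) = 4.311304, Std(Y) = 5.812473
r = -0.5162

-0.5162


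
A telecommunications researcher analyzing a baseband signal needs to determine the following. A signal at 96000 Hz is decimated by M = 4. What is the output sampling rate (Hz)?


Decimation reduces the sample rate:
fs_out = fs_in / M
       = 96000 / 4
       = 24000.0 Hz

24000.0 Hz


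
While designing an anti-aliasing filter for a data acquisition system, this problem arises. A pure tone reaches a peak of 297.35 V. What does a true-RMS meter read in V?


RMS voltage for a sinusoidal waveform:
V_rms = V_peak / sqrt(2)
      = 297.35 / 1.414214
      = 210.258 V

210.258 V


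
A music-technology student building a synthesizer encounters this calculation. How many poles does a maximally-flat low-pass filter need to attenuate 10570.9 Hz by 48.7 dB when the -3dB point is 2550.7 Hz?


Butterworth filter order formula:
n = log10(10^(A/10) - 1) / (2 * log10(f_stop/f_pass))
10^(48.7/10) - 1 = 74130.0241
f_stop/f_pass = 10570.9 / 2550.7 = 4.1443
n = 3.9436 -> ceil = 4

4


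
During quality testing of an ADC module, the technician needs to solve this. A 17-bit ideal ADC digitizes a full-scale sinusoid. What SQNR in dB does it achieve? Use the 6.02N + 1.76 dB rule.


Theoretical SNR for a full-scale sinusoid:
SNR = 6.02 * N + 1.76
    = 6.02 * 17 + 1.76
    = 102.34 + 1.76
    = 104.1 dB

104.1 dB


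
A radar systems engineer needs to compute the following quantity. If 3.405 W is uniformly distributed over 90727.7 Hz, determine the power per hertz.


Power spectral density:
PSD = P / BW
    = 3.405 / 90727.7
    = 3.753e-05 W/Hz

3.753e-05 W/Hz


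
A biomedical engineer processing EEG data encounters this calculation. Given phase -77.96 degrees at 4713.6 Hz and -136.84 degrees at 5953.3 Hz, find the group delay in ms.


Group delay from phase difference:
tau = -d(phi)/d(omega)
d(phi) = -58.88 deg = -1.02765 rad
d(omega) = 2*pi*(5953.3 - 4713.6) = 7789.2648 rad/s
tau = -(-1.02765) / 7789.2648
    = 0.1319 ms

0.1319 ms


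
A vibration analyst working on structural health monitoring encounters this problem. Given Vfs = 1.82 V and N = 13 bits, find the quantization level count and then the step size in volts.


Step 1 — number of quantization levels:
L = 2^N = 2^13 = 8192

Step 2 — LSB step size:
delta = Vfs / L
      = 1.82 / 8192
      = 0.00022217 V

Levels = 8192; step size = 0.00022217 V


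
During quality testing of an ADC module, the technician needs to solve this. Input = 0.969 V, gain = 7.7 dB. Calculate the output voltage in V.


Output voltage from dB gain:
V_out = V_in * 10^(gain_dB / 20)
      = 0.969 * 10^(7.7 / 20)
      = 0.969 * 2.42661
      = 2.3514 V

2.3514 V


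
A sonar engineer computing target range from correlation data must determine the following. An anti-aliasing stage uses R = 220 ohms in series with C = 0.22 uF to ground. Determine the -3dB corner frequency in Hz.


Cutoff frequency of a first-order RC filter:
fc = 1 / (2 * pi * R * C)
C = 0.22 uF = 2.2e-07 F
fc = 1 / (2 * pi * 220 * 2.2e-07)
   = 1 / 0.00030410616886749
   = 3288.32527 Hz

3288.32527 Hz


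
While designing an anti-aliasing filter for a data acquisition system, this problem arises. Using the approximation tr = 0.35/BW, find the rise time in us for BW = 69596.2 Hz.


Rise time from bandwidth relationship:
tr = 0.35 / BW
   = 0.35 / 69596.2
   = 5.029010205e-06 s
   = 5.029 us

5.029 us


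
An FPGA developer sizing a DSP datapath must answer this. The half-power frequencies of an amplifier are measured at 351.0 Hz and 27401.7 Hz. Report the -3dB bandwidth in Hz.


Bandwidth is the difference of -3dB frequencies:
BW = f_high - f_low
   = 27401.7 - 351.0
   = 27050.7 Hz

27050.7 Hz


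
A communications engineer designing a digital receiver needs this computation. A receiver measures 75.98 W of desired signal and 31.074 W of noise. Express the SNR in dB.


SNR in decibels:
SNR = 10 * log10(Ps / Pn)
    = 10 * log10(75.98 / 31.074)
    = 10 * log10(2.4451)
    = 10 * 0.3883
    = 3.88 dB

3.88 dB


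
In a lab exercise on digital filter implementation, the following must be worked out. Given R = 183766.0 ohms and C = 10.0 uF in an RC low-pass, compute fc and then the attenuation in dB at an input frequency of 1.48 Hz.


Step 1 — cutoff frequency:
fc = 1 / (2*pi*R*C)
C = 10.0 uF = 1e-05 F
fc = 1 / (2*pi*183766.0*1e-05)
   = 0.0866074 Hz

Step 2 — magnitude at f = 1.48 Hz:
|H(f)| = 1 / sqrt(1 + (f/fc)^2)
f/fc = 1.48 / 0.0866074 = 17.088609
|H| = 1 / sqrt(1 + 292.020558) = 0.0584186
|H|_dB = 20*log10(0.0584186) = -24.67 dB

fc = 0.0866074 Hz; |H(1.48 Hz)| = -24.67 dB


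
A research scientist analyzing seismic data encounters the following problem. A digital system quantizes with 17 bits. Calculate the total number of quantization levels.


Number of quantization levels = 2^N
= 2^17
= 131072

131072


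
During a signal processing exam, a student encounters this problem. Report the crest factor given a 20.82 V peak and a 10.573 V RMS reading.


Crest factor is the ratio of peak to RMS:
CF = V_peak / V_rms
   = 20.82 / 10.573
   = 1.9692

1.9692


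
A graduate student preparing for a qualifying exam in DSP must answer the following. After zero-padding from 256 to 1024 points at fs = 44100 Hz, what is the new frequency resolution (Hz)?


Frequency resolution after zero-padding:
N_padded = 256 * 4 = 1024
df = fs / N_padded
   = 44100 / 1024
   = 43.0664 Hz

43.0664 Hz


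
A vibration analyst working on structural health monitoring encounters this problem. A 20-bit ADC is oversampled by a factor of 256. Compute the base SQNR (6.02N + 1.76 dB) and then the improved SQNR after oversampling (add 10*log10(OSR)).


Step 1 — baseline SQNR at Nyquist:
SQNR_base = 6.02*N + 1.76
          = 6.02*20 + 1.76
          = 122.16 dB

Step 2 — oversampling processing gain:
G = 10*log10(OSR) = 10*log10(256) = 24.08 dB

Step 3 — total:
SQNR_total = 122.16 + 24.08 = 146.24 dB

Base SQNR = 122.16 dB; oversampled SQNR = 146.24 dB


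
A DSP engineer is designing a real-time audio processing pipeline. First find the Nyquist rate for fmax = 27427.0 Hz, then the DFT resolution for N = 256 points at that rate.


Step 1 — Nyquist sampling rate:
fs = 2 * fmax = 2 * 27427.0 = 54854.0 Hz

Step 2 — DFT bin spacing:
df = fs / N = 54854.0 / 256 = 214.2734 Hz

214.2734 Hz


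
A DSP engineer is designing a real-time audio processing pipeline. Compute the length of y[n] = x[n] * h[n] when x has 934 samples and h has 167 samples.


Linear convolution output length:
L = N + M - 1
  = 934 + 167 - 1
  = 1100 samples

1100


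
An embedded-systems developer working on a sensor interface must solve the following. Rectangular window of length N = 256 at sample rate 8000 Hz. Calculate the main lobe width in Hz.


Main lobe width for a rectangular window:
Width = 2 * fs / N
      = 2 * 8000 / 256
      = 16000 / 256
      = 62.5 Hz

62.5 Hz


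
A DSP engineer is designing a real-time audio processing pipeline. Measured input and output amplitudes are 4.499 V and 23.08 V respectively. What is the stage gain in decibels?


Voltage gain in dB:
G = 20 * log10(Vout / Vin)
  = 20 * log10(23.08 / 4.499)
  = 20 * log10(5.130029)
  = 20 * 0.71012
  = 14.2 dB

14.2 dB


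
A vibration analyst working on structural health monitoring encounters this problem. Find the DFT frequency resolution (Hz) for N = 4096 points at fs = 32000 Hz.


DFT frequency resolution:
df = fs / N
   = 32000 / 4096
   = 7.8125 Hz

7.8125 Hz


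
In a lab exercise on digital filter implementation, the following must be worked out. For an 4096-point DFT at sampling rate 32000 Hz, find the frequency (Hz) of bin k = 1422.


Frequency of DFT bin k:
f_k = k * fs / N
    = 1422 * 32000 / 4096
    = 45504000 / 4096
    = 11109.375 Hz

11109.375 Hz


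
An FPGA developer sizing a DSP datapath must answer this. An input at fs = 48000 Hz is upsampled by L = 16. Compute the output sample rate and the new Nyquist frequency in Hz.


Step 1 — output sample rate after interpolation by L:
fs_out = L * fs_in = 16 * 48000 = 768000 Hz

Step 2 — Nyquist frequency of the output stream:
f_Nyq = fs_out / 2 = 768000 / 2 = 384000.0 Hz

fs_out = 768000 Hz; f_Nyquist = 384000.0 Hz


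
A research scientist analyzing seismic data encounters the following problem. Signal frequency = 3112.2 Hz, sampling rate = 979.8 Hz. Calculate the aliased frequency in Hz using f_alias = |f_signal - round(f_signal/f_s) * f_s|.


Compute the nearest integer multiple of fs to the signal:
n = round(3112.2 / 979.8) = 3
f_alias = |3112.2 - 3 * 979.8|
        = |3112.2 - 2939.4|
        = 172.8 Hz

172.8


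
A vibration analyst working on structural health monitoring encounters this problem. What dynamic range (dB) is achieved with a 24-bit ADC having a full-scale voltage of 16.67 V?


Dynamic range from full-scale to LSB:
V_min = V_max / 2^bits = 16.67 / 2^24
DR = 20 * log10(V_max / V_min)
   = 20 * log10(2^24)
   = 20 * 24 * log10(2)
   = 144.49 dB

144.49 dB


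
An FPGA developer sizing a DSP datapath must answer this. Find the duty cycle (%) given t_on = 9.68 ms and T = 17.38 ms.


Duty cycle as a percentage:
DC = (t_on / T) * 100
   = (9.68 / 17.38) * 100
   = 0.556962 * 100
   = 55.7 %

55.7 %


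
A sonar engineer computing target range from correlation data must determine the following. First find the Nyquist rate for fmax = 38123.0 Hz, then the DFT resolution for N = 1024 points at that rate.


Step 1 — Nyquist sampling rate:
fs = 2 * fmax = 2 * 38123.0 = 76246.0 Hz

Step 2 — DFT bin spacing:
df = fs / N = 76246.0 / 1024 = 74.459 Hz

74.459 Hz


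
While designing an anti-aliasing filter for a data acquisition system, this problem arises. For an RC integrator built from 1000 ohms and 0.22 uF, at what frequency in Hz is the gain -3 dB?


Cutoff frequency of a first-order RC filter:
fc = 1 / (2 * pi * R * C)
C = 0.22 uF = 2.2e-07 F
fc = 1 / (2 * pi * 1000 * 2.2e-07)
   = 1 / 0.0013823007675795
   = 723.43156 Hz

723.43156 Hz


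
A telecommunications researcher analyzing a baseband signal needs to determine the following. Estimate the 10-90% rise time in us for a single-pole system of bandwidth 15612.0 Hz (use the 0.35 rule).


Rise time from bandwidth relationship:
tr = 0.35 / BW
   = 0.35 / 15612.0
   = 2.241865232e-05 s
   = 22.4187 us

22.4187 us


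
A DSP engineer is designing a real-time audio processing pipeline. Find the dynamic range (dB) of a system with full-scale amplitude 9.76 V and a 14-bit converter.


Dynamic range from full-scale to LSB:
V_min = V_max / 2^bits = 9.76 / 2^14
DR = 20 * log10(V_max / V_min)
   = 20 * log10(2^14)
   = 20 * 14 * log10(2)
   = 84.29 dB

84.29 dB


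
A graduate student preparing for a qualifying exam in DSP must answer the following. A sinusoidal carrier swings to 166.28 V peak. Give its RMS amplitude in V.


RMS voltage for a sinusoidal waveform:
V_rms = V_peak / sqrt(2)
      = 166.28 / 1.414214
      = 117.578 V

117.578 V


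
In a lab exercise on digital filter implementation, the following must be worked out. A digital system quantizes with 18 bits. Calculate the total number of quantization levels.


Number of quantization levels = 2^N
= 2^18
= 262144

262144


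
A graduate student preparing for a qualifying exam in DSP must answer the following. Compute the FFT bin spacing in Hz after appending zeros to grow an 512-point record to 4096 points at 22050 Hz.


Frequency resolution after zero-padding:
N_padded = 512 * 8 = 4096
df = fs / N_padded
   = 22050 / 4096
   = 5.3833 Hz

5.3833 Hz


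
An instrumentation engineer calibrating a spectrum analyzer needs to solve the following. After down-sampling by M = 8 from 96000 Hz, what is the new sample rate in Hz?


Decimation reduces the sample rate:
fs_out = fs_in / M
       = 96000 / 8
       = 12000.0 Hz

12000.0 Hz


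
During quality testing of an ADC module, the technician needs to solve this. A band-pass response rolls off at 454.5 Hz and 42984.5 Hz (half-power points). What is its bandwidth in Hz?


Bandwidth is the difference of -3dB frequencies:
BW = f_high - f_low
   = 42984.5 - 454.5
   = 42530.0 Hz

42530.0 Hz


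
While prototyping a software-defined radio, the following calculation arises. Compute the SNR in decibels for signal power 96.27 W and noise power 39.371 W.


SNR in decibels:
SNR = 10 * log10(Ps / Pn)
    = 10 * log10(96.27 / 39.371)
    = 10 * log10(2.4452)
    = 10 * 0.3883
    = 3.88 dB

3.88 dB


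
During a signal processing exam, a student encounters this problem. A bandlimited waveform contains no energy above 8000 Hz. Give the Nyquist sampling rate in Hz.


The Nyquist rate is twice the maximum frequency component.
fs_min = 2 * fmax
      = 2 * 8000
      = 16000 Hz

16000


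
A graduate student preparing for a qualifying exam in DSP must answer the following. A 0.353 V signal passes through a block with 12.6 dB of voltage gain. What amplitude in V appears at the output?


Output voltage from dB gain:
V_out = V_in * 10^(gain_dB / 20)
      = 0.353 * 10^(12.6 / 20)
      = 0.353 * 4.265795
      = 1.5058 V

1.5058 V


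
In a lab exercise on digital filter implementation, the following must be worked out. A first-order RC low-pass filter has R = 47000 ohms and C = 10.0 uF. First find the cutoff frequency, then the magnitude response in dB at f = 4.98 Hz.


Step 1 — cutoff frequency:
fc = 1 / (2*pi*R*C)
C = 10.0 uF = 1e-05 F
fc = 1 / (2*pi*47000*1e-05)
   = 0.338628 Hz

Step 2 — magnitude at f = 4.98 Hz:
|H(f)| = 1 / sqrt(1 + (f/fc)^2)
f/fc = 4.98 / 0.338628 = 14.706403
|H| = 1 / sqrt(1 + 216.278289) = 0.0678409
|H|_dB = 20*log10(0.0678409) = -23.37 dB

fc = 0.338628 Hz; |H(4.98 Hz)| = -23.37 dB


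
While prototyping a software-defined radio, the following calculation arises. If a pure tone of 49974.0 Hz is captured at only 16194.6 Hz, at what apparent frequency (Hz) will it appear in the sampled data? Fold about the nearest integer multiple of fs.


Compute the nearest integer multiple of fs to the signal:
n = round(49974.0 / 16194.6) = 3
f_alias = |49974.0 - 3 * 16194.6|
        = |49974.0 - 48583.8|
        = 1390.2 Hz

1390.2


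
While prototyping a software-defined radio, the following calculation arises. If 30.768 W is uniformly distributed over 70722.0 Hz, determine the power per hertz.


Power spectral density:
PSD = P / BW
    = 30.768 / 70722.0
    = 0.00043506 W/Hz

0.00043506 W/Hz


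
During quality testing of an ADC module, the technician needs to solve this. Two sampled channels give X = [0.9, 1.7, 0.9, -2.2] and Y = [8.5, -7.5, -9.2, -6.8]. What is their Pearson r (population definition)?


Pearson correlation coefficient (population):
r = cov(X,Y) / (std(X) * std(Y))
Mean X = 0.325, Mean Y = -3.75
Cov(X,Y) = 1.61375
Std(X) = 1.493946, Std(Y) = 7.126184
r = 0.1516

0.1516


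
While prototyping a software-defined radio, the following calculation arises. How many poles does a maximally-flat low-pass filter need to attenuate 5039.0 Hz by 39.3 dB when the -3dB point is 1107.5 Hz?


Butterworth filter order formula:
n = log10(10^(A/10) - 1) / (2 * log10(f_stop/f_pass))
10^(39.3/10) - 1 = 8510.3804
f_stop/f_pass = 5039.0 / 1107.5 = 4.5499
n = 2.9863 -> ceil = 3

3


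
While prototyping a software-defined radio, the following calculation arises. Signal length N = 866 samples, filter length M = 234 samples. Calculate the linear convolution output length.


Linear convolution output length:
L = N + M - 1
  = 866 + 234 - 1
  = 1099 samples

1099


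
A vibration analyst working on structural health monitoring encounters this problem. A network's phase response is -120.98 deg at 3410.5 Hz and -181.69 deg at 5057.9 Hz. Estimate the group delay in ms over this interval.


Group delay from phase difference:
tau = -d(phi)/d(omega)
d(phi) = -60.71 deg = -1.059589 rad
d(omega) = 2*pi*(5057.9 - 3410.5) = 10350.9195 rad/s
tau = -(-1.059589) / 10350.9195
    = 0.1024 ms

0.1024 ms


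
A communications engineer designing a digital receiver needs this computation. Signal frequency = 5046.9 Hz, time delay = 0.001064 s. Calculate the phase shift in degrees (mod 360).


Phase shift from frequency and time delay:
phi = 360 * f * t_delay
    = 360 * 5046.9 * 0.001064
    = 1933.16 degrees
    mod 360 = 133.16 degrees

133.16 degrees


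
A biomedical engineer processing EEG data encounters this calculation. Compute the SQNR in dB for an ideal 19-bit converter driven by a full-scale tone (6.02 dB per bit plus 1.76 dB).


Theoretical SNR for a full-scale sinusoid:
SNR = 6.02 * N + 1.76
    = 6.02 * 19 + 1.76
    = 114.38 + 1.76
    = 116.14 dB

116.14 dB


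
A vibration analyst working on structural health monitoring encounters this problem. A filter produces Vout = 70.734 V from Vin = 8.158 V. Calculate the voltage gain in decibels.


Voltage gain in dB:
G = 20 * log10(Vout / Vin)
  = 20 * log10(70.734 / 8.158)
  = 20 * log10(8.670507)
  = 20 * 0.938045
  = 18.76 dB

18.76 dB


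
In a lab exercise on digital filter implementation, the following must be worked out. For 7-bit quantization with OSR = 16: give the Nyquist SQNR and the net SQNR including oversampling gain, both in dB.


Step 1 — baseline SQNR at Nyquist:
SQNR_base = 6.02*N + 1.76
          = 6.02*7 + 1.76
          = 43.9 dB

Step 2 — oversampling processing gain:
G = 10*log10(OSR) = 10*log10(16) = 12.04 dB

Step 3 — total:
SQNR_total = 43.9 + 12.04 = 55.94 dB

Base SQNR = 43.9 dB; oversampled SQNR = 55.94 dB


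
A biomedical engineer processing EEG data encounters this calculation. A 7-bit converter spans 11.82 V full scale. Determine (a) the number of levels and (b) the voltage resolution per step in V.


Step 1 — number of quantization levels:
L = 2^N = 2^7 = 128

Step 2 — LSB step size:
delta = Vfs / L
      = 11.82 / 128
      = 0.09234375 V

Levels = 128; step size = 0.09234375 V


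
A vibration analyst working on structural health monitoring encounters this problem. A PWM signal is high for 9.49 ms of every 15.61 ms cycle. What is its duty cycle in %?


Duty cycle as a percentage:
DC = (t_on / T) * 100
   = (9.49 / 15.61) * 100
   = 0.607944 * 100
   = 60.79 %

60.79 %


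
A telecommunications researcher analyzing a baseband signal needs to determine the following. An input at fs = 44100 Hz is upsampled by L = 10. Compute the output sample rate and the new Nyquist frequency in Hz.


Step 1 — output sample rate after interpolation by L:
fs_out = L * fs_in = 10 * 44100 = 441000 Hz

Step 2 — Nyquist frequency of the output stream:
f_Nyq = fs_out / 2 = 441000 / 2 = 220500.0 Hz

fs_out = 441000 Hz; f_Nyquist = 220500.0 Hz


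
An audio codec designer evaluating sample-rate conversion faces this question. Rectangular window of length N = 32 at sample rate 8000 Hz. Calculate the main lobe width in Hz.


Main lobe width for a rectangular window:
Width = 2 * fs / N
      = 2 * 8000 / 32
      = 16000 / 32
      = 500.0 Hz

500.0 Hz


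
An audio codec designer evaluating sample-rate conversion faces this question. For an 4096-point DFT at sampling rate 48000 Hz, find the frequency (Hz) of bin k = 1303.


Frequency of DFT bin k:
f_k = k * fs / N
    = 1303 * 48000 / 4096
    = 62544000 / 4096
    = 15269.531 Hz

15269.531 Hz


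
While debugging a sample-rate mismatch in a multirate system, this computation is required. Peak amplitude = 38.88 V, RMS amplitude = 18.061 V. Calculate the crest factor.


Crest factor is the ratio of peak to RMS:
CF = V_peak / V_rms
   = 38.88 / 18.061
   = 2.1527

2.1527


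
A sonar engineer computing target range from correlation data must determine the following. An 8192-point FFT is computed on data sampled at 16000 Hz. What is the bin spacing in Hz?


DFT frequency resolution:
df = fs / N
   = 16000 / 8192
   = 1.9531 Hz

1.9531 Hz


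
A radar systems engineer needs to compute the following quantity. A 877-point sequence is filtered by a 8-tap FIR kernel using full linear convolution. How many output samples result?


Linear convolution output length:
L = N + M - 1
  = 877 + 8 - 1
  = 884 samples

884


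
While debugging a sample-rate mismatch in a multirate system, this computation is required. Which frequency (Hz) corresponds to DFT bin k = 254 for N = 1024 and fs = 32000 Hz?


Frequency of DFT bin k:
f_k = k * fs / N
    = 254 * 32000 / 1024
    = 8128000 / 1024
    = 7937.5 Hz

7937.5 Hz


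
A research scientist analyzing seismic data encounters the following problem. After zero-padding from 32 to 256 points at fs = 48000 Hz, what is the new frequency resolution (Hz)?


Frequency resolution after zero-padding:
N_padded = 32 * 8 = 256
df = fs / N_padded
   = 48000 / 256
   = 187.5 Hz

187.5 Hz


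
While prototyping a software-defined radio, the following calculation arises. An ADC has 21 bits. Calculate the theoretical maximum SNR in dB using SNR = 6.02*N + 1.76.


Theoretical SNR for a full-scale sinusoid:
SNR = 6.02 * N + 1.76
    = 6.02 * 21 + 1.76
    = 126.42 + 1.76
    = 128.18 dB

128.18 dB


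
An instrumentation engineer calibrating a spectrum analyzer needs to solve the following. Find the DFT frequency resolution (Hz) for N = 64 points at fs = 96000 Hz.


DFT frequency resolution:
df = fs / N
   = 96000 / 64
   = 1500.0 Hz

1500.0 Hz


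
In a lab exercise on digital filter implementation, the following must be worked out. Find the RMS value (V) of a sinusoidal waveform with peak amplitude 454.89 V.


RMS voltage for a sinusoidal waveform:
V_rms = V_peak / sqrt(2)
      = 454.89 / 1.414214
      = 321.656 V

321.656 V


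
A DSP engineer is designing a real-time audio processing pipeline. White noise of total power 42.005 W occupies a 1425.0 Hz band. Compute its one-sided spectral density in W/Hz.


Power spectral density:
PSD = P / BW
    = 42.005 / 1425.0
    = 0.02947719 W/Hz

0.02947719 W/Hz


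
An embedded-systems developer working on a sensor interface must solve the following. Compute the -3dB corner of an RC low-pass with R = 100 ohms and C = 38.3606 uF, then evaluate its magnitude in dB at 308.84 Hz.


Step 1 — cutoff frequency:
fc = 1 / (2*pi*R*C)
C = 38.3606 uF = 3.83606e-05 F
fc = 1 / (2*pi*100*3.83606e-05)
   = 41.4892 Hz

Step 2 — magnitude at f = 308.84 Hz:
|H(f)| = 1 / sqrt(1 + (f/fc)^2)
f/fc = 308.84 / 41.4892 = 7.443865
|H| = 1 / sqrt(1 + 55.411126) = 0.1331428
|H|_dB = 20*log10(0.1331428) = -17.51 dB

fc = 41.4892 Hz; |H(308.84 Hz)| = -17.51 dB


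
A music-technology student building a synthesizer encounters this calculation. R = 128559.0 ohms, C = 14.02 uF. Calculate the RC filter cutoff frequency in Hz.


Cutoff frequency of a first-order RC filter:
fc = 1 / (2 * pi * R * C)
C = 14.02 uF = 1.402e-05 F
fc = 1 / (2 * pi * 128559.0 * 1.402e-05)
   = 1 / 11.324795479078
   = 0.088302 Hz

0.088302 Hz


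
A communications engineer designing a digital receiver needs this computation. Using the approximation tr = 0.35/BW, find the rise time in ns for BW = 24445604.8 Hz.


Rise time from bandwidth relationship:
tr = 0.35 / BW
   = 0.35 / 24445604.8
   = 1.431750218e-08 s
   = 14.3175 ns

14.3175 ns


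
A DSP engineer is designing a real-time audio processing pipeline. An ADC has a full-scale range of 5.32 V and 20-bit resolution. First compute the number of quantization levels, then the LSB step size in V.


Step 1 — number of quantization levels:
L = 2^N = 2^20 = 1048576

Step 2 — LSB step size:
delta = Vfs / L
      = 5.32 / 1048576
      = 5.07e-06 V

Levels = 1048576; step size = 5.07e-06 V


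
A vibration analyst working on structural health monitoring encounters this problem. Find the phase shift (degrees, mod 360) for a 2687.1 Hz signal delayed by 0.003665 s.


Phase shift from frequency and time delay:
phi = 360 * f * t_delay
    = 360 * 2687.1 * 0.003665
    = 3545.36 degrees
    mod 360 = 305.36 degrees

305.36 degrees


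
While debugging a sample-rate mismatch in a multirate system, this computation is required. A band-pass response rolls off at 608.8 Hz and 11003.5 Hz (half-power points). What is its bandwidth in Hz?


Bandwidth is the difference of -3dB frequencies:
BW = f_high - f_low
   = 11003.5 - 608.8
   = 10394.7 Hz

10394.7 Hz


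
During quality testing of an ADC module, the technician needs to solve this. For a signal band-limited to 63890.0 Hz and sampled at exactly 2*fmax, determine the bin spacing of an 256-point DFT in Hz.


Step 1 — Nyquist sampling rate:
fs = 2 * fmax = 2 * 63890.0 = 127780.0 Hz

Step 2 — DFT bin spacing:
df = fs / N = 127780.0 / 256 = 499.1406 Hz

499.1406 Hz


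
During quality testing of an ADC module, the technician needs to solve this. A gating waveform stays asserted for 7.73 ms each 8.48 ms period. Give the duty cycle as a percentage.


Duty cycle as a percentage:
DC = (t_on / T) * 100
   = (7.73 / 8.48) * 100
   = 0.911557 * 100
   = 91.16 %

91.16 %


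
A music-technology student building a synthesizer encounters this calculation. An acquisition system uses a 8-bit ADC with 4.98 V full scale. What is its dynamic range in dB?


Dynamic range from full-scale to LSB:
V_min = V_max / 2^bits = 4.98 / 2^8
DR = 20 * log10(V_max / V_min)
   = 20 * log10(2^8)
   = 20 * 8 * log10(2)
   = 48.16 dB

48.16 dB


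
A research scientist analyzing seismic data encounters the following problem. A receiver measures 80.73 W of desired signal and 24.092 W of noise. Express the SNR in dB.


SNR in decibels:
SNR = 10 * log10(Ps / Pn)
    = 10 * log10(80.73 / 24.092)
    = 10 * log10(3.3509)
    = 10 * 0.5252
    = 5.25 dB

5.25 dB


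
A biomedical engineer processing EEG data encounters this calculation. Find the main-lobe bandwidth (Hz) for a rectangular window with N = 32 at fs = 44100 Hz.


Main lobe width for a rectangular window:
Width = 2 * fs / N
      = 2 * 44100 / 32
      = 88200 / 32
      = 2756.25 Hz

2756.25 Hz


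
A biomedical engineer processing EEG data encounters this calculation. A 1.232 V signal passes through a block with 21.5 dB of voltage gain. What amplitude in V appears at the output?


Output voltage from dB gain:
V_out = V_in * 10^(gain_dB / 20)
      = 1.232 * 10^(21.5 / 20)
      = 1.232 * 11.885022
      = 14.6423 V

14.6423 V


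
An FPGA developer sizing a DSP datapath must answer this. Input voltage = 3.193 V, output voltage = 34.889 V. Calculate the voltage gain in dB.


Voltage gain in dB:
G = 20 * log10(Vout / Vin)
  = 20 * log10(34.889 / 3.193)
  = 20 * log10(10.926715)
  = 20 * 1.03849
  = 20.77 dB

20.77 dB


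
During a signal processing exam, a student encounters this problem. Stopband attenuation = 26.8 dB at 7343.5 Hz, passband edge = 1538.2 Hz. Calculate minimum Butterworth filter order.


Butterworth filter order formula:
n = log10(10^(A/10) - 1) / (2 * log10(f_stop/f_pass))
10^(26.8/10) - 1 = 477.6301
f_stop/f_pass = 7343.5 / 1538.2 = 4.7741
n = 1.9731 -> ceil = 2

2


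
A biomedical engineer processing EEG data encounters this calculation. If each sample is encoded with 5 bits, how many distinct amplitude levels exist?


Number of quantization levels = 2^N
= 2^5
= 32

32


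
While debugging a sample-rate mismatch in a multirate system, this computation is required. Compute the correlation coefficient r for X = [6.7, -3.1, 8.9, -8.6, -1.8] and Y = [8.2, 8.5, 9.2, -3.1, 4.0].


Pearson correlation coefficient (population):
r = cov(X,Y) / (std(X) * std(Y))
Mean X = 0.42, Mean Y = 5.36
Cov(X,Y) = 23.7348
Std(X) = 6.481173, Std(Y) = 4.606343
r = 0.795

0.795


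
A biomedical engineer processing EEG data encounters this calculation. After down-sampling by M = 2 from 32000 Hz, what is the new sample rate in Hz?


Decimation reduces the sample rate:
fs_out = fs_in / M
       = 32000 / 2
       = 16000.0 Hz

16000.0 Hz


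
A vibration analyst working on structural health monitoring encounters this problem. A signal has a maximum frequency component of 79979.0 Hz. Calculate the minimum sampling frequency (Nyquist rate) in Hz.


The Nyquist rate is twice the maximum frequency component.
fs_min = 2 * fmax
      = 2 * 79979.0
      = 159958.0 Hz

159958.0


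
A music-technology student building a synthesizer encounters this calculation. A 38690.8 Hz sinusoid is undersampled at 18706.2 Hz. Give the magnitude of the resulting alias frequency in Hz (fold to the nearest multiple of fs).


Compute the nearest integer multiple of fs to the signal:
n = round(38690.8 / 18706.2) = 2
f_alias = |38690.8 - 2 * 18706.2|
        = |38690.8 - 37412.4|
        = 1278.4 Hz

1278.4
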